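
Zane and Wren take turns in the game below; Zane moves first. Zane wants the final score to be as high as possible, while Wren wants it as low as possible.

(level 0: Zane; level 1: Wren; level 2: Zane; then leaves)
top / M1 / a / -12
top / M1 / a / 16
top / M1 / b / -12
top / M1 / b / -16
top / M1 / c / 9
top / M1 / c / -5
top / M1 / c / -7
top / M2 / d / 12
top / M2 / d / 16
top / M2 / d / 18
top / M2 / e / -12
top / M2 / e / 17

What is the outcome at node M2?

17

d (Zane): max(12, 16, 18) = 18
e (Zane): max(-12, 17) = 17
M2 (Wren): min(18, 17) = 17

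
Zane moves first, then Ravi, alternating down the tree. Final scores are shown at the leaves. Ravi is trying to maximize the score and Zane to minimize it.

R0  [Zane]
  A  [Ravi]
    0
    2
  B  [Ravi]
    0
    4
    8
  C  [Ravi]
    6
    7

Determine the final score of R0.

A (Ravi): max(0, 2) = 2
B (Ravi): max(0, 4, 8) = 8
C (Ravi): max(6, 7) = 7
R0 (Zane): min(2, 8, 7) = 2

2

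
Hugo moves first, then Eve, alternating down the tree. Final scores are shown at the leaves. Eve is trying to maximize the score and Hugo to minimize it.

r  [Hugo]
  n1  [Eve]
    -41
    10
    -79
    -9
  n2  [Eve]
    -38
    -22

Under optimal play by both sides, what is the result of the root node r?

n1 (Eve): max(-41, 10, -79, -9) = 10
n2 (Eve): max(-38, -22) = -22
r (Hugo): min(10, -22) = -22

-22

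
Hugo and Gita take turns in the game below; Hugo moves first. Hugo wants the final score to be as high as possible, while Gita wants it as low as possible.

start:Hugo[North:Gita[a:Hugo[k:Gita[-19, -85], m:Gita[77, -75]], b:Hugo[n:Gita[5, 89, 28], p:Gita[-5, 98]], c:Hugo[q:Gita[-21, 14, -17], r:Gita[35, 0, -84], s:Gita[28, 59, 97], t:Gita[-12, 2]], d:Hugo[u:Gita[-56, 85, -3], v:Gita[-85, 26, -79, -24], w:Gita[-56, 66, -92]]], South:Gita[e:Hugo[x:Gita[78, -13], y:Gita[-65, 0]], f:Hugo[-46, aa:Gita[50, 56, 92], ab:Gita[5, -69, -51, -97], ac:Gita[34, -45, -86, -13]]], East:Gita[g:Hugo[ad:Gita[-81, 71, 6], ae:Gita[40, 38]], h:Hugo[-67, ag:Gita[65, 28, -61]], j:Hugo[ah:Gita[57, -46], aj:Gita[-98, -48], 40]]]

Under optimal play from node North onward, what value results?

-75

k (Gita): min(-19, -85) = -85
m (Gita): min(77, -75) = -75
a (Hugo): max(-85, -75) = -75
n (Gita): min(5, 89, 28) = 5
p (Gita): min(-5, 98) = -5
b (Hugo): max(5, -5) = 5
q (Gita): min(-21, 14, -17) = -21
r (Gita): min(35, 0, -84) = -84
s (Gita): min(28, 59, 97) = 28
t (Gita): min(-12, 2) = -12
c (Hugo): max(-21, -84, 28, -12) = 28
u (Gita): min(-56, 85, -3) = -56
v (Gita): min(-85, 26, -79, -24) = -85
w (Gita): min(-56, 66, -92) = -92
d (Hugo): max(-56, -85, -92) = -56
North (Gita): min(-75, 5, 28, -56) = -75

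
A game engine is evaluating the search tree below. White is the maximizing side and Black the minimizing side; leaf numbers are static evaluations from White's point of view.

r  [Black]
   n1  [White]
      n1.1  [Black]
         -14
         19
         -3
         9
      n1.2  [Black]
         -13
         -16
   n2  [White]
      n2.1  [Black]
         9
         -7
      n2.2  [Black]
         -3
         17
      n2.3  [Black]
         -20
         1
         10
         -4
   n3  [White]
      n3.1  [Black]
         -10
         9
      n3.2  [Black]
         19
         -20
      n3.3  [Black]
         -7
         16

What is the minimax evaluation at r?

-14

n1.1 (Black): min(-14, 19, -3, 9) = -14
n1.2 (Black): min(-13, -16) = -16
n1 (White): max(-14, -16) = -14
n2.1 (Black): min(9, -7) = -7
n2.2 (Black): min(-3, 17) = -3
n2.3 (Black): min(-20, 1, 10, -4) = -20
n2 (White): max(-7, -3, -20) = -3
n3.1 (Black): min(-10, 9) = -10
n3.2 (Black): min(19, -20) = -20
n3.3 (Black): min(-7, 16) = -7
n3 (White): max(-10, -20, -7) = -7
r (Black): min(-14, -3, -7) = -14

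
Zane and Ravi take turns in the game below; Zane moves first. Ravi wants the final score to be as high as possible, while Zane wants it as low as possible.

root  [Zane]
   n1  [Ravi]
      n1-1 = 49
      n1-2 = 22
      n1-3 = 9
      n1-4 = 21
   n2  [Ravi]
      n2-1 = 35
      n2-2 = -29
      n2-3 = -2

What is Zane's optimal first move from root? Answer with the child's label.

n2

n1 (Ravi): max(49, 22, 9, 21) = 49
n2 (Ravi): max(35, -29, -2) = 35
root (Zane): min(49, 35) = 35
Zane at root wants the lowest of {n1=49, n2=35}, so chooses n2.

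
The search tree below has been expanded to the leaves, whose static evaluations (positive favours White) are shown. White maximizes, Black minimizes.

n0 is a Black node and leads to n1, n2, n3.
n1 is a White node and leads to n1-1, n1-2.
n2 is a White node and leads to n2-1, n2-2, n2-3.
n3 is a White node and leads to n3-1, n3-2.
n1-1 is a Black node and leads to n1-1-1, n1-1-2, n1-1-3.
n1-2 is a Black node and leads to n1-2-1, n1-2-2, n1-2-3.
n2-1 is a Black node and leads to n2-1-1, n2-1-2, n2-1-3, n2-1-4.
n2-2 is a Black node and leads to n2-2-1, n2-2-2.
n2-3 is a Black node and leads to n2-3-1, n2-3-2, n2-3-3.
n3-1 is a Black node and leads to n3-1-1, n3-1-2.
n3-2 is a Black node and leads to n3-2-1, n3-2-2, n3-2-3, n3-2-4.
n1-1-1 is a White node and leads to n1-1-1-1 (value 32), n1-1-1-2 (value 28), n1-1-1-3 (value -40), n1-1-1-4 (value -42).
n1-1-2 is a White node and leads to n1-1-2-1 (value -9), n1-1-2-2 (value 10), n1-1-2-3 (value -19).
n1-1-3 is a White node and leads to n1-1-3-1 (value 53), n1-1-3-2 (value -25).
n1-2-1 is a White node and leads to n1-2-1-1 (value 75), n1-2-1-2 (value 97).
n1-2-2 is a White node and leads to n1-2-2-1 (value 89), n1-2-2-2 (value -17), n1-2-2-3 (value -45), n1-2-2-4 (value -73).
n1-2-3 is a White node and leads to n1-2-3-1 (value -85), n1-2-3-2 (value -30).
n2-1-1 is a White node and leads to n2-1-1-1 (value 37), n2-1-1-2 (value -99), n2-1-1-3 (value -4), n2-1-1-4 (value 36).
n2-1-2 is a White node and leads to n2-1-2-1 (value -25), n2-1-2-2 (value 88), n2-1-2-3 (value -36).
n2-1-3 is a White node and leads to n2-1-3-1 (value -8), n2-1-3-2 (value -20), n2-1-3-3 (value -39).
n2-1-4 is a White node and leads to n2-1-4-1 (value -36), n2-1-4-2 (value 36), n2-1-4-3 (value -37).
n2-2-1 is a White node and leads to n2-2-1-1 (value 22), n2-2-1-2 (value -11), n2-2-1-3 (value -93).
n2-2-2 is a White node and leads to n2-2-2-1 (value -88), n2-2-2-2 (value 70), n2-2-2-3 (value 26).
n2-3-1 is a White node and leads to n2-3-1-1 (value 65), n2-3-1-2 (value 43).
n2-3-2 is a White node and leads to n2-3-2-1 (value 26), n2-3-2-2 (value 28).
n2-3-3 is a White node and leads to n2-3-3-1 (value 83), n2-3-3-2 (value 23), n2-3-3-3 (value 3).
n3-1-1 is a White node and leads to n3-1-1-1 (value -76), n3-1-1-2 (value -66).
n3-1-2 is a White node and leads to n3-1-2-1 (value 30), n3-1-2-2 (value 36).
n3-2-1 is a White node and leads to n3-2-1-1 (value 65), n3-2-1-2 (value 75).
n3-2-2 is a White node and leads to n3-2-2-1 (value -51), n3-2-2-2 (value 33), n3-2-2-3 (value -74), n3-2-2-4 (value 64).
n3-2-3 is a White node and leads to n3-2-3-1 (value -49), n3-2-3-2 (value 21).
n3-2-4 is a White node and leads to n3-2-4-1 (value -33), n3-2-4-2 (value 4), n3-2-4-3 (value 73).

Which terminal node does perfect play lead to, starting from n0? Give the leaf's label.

n1-1-2-2

n1-1-1 (White): max(32, 28, -40, -42) = 32
n1-1-2 (White): max(-9, 10, -19) = 10
n1-1-3 (White): max(53, -25) = 53
n1-1 (Black): min(32, 10, 53) = 10
n1-2-1 (White): max(75, 97) = 97
n1-2-2 (White): max(89, -17, -45, -73) = 89
n1-2-3 (White): max(-85, -30) = -30
n1-2 (Black): min(97, 89, -30) = -30
n1 (White): max(10, -30) = 10
n2-1-1 (White): max(37, -99, -4, 36) = 37
n2-1-2 (White): max(-25, 88, -36) = 88
n2-1-3 (White): max(-8, -20, -39) = -8
n2-1-4 (White): max(-36, 36, -37) = 36
n2-1 (Black): min(37, 88, -8, 36) = -8
n2-2-1 (White): max(22, -11, -93) = 22
n2-2-2 (White): max(-88, 70, 26) = 70
n2-2 (Black): min(22, 70) = 22
n2-3-1 (White): max(65, 43) = 65
n2-3-2 (White): max(26, 28) = 28
n2-3-3 (White): max(83, 23, 3) = 83
n2-3 (Black): min(65, 28, 83) = 28
n2 (White): max(-8, 22, 28) = 28
n3-1-1 (White): max(-76, -66) = -66
n3-1-2 (White): max(30, 36) = 36
n3-1 (Black): min(-66, 36) = -66
n3-2-1 (White): max(65, 75) = 75
n3-2-2 (White): max(-51, 33, -74, 64) = 64
n3-2-3 (White): max(-49, 21) = 21
n3-2-4 (White): max(-33, 4, 73) = 73
n3-2 (Black): min(75, 64, 21, 73) = 21
n3 (White): max(-66, 21) = 21
n0 (Black): min(10, 28, 21) = 10
At n0, Black picks n1 (lowest: 10).
At n1, White picks n1-1 (highest: 10).
At n1-1, Black picks n1-1-2 (lowest: 10).
At n1-1-2, White picks n1-1-2-2 (highest: 10).
Terminal value 10.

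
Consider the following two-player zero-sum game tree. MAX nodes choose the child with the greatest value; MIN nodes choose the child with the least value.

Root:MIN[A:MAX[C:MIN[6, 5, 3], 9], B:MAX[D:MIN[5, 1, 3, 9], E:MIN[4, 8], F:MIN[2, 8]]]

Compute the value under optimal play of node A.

C (MIN): min(6, 5, 3) = 3
A (MAX): max(3, 9) = 9

9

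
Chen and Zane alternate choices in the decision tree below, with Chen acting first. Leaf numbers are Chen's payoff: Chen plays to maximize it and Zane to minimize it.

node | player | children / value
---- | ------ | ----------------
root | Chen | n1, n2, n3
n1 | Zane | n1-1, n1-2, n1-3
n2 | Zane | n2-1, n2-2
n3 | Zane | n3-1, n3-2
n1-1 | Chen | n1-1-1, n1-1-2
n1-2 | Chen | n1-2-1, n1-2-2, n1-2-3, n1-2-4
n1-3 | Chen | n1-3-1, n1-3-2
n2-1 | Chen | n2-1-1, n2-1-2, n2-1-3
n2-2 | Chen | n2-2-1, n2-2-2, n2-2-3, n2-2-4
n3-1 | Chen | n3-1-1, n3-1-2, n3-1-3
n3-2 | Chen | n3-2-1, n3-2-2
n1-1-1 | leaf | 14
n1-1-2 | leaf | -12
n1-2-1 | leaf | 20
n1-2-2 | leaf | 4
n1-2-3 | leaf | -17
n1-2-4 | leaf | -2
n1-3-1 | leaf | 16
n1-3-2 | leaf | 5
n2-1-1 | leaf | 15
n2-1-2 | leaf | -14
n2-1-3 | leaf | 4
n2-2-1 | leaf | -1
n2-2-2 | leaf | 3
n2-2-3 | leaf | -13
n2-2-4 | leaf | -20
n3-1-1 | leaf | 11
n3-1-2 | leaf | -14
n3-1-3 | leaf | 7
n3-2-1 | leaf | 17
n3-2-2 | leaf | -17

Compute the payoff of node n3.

11

n3-1 (Chen): max(11, -14, 7) = 11
n3-2 (Chen): max(17, -17) = 17
n3 (Zane): min(11, 17) = 11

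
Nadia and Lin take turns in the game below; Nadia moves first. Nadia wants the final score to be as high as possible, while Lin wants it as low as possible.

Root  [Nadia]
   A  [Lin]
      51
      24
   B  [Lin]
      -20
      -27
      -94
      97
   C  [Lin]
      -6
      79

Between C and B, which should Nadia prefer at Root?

C

C (Lin): min(-6, 79) = -6
B (Lin): min(-20, -27, -94, 97) = -94
Nadia prefers the higher value; C=-6, B=-94. C is better since -6 > -94.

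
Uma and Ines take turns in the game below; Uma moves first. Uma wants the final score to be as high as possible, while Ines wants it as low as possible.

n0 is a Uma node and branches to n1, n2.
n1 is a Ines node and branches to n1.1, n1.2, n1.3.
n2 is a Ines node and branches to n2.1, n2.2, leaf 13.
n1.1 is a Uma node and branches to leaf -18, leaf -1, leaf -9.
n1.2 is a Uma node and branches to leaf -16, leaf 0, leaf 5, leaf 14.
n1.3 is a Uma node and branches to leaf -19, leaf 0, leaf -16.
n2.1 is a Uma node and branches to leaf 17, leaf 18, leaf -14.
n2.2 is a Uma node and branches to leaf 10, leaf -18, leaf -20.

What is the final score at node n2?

n2.1 (Uma): max(17, 18, -14) = 18
n2.2 (Uma): max(10, -18, -20) = 10
n2 (Ines): min(18, 10, 13) = 10

10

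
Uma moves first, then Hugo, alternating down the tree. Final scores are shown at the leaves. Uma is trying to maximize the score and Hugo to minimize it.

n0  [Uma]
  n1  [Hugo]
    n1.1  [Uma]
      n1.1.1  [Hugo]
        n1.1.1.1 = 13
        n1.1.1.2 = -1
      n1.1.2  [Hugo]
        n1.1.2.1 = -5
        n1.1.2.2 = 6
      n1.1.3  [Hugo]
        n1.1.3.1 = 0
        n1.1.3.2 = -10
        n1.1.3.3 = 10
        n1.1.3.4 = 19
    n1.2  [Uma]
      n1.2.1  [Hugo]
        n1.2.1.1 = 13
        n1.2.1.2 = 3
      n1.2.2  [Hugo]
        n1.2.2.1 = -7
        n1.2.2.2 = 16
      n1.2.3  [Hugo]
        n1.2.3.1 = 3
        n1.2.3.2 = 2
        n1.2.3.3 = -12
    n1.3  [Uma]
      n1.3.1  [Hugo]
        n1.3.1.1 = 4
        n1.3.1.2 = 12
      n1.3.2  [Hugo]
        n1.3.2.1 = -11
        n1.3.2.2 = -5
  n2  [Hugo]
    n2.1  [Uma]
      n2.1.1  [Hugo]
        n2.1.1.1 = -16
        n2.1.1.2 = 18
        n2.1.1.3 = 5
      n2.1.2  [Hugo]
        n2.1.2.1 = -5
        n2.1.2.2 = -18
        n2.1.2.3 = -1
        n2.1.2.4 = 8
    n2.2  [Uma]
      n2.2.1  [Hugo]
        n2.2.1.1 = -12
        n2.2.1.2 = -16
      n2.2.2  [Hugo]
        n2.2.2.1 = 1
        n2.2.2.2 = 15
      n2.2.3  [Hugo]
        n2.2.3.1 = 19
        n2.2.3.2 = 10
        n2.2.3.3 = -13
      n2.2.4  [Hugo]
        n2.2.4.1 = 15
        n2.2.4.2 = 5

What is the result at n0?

-1

n1.1.1 (Hugo): min(13, -1) = -1
n1.1.2 (Hugo): min(-5, 6) = -5
n1.1.3 (Hugo): min(0, -10, 10, 19) = -10
n1.1 (Uma): max(-1, -5, -10) = -1
n1.2.1 (Hugo): min(13, 3) = 3
n1.2.2 (Hugo): min(-7, 16) = -7
n1.2.3 (Hugo): min(3, 2, -12) = -12
n1.2 (Uma): max(3, -7, -12) = 3
n1.3.1 (Hugo): min(4, 12) = 4
n1.3.2 (Hugo): min(-11, -5) = -11
n1.3 (Uma): max(4, -11) = 4
n1 (Hugo): min(-1, 3, 4) = -1
n2.1.1 (Hugo): min(-16, 18, 5) = -16
n2.1.2 (Hugo): min(-5, -18, -1, 8) = -18
n2.1 (Uma): max(-16, -18) = -16
n2.2.1 (Hugo): min(-12, -16) = -16
n2.2.2 (Hugo): min(1, 15) = 1
n2.2.3 (Hugo): min(19, 10, -13) = -13
n2.2.4 (Hugo): min(15, 5) = 5
n2.2 (Uma): max(-16, 1, -13, 5) = 5
n2 (Hugo): min(-16, 5) = -16
n0 (Uma): max(-1, -16) = -1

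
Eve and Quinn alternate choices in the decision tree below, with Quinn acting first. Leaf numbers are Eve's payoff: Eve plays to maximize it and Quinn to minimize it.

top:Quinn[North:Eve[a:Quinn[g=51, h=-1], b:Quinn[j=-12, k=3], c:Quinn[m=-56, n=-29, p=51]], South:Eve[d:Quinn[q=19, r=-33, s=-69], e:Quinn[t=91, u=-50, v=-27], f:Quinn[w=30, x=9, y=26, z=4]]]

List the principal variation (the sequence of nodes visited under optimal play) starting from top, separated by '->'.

top -> North -> a -> h

a (Quinn): min(51, -1) = -1
b (Quinn): min(-12, 3) = -12
c (Quinn): min(-56, -29, 51) = -56
North (Eve): max(-1, -12, -56) = -1
d (Quinn): min(19, -33, -69) = -69
e (Quinn): min(91, -50, -27) = -50
f (Quinn): min(30, 9, 26, 4) = 4
South (Eve): max(-69, -50, 4) = 4
top (Quinn): min(-1, 4) = -1
At top, Quinn picks North (lowest: -1).
At North, Eve picks a (highest: -1).
At a, Quinn picks h (lowest: -1).
Terminal value -1.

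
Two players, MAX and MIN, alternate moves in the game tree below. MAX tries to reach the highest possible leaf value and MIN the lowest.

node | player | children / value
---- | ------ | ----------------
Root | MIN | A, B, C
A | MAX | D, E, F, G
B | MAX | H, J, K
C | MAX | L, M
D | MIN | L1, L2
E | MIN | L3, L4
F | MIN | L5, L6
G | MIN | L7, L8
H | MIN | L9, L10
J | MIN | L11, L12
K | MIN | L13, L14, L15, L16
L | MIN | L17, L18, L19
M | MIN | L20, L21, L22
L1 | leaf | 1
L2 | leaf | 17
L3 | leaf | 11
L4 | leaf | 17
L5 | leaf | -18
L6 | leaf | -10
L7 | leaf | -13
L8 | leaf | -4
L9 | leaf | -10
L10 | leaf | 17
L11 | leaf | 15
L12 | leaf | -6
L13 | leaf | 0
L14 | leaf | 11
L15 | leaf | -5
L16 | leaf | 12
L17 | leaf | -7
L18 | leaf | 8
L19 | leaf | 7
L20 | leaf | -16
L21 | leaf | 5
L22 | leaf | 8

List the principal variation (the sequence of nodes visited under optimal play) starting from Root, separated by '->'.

Root -> C -> L -> L17

D (MIN): min(1, 17) = 1
E (MIN): min(11, 17) = 11
F (MIN): min(-18, -10) = -18
G (MIN): min(-13, -4) = -13
A (MAX): max(1, 11, -18, -13) = 11
H (MIN): min(-10, 17) = -10
J (MIN): min(15, -6) = -6
K (MIN): min(0, 11, -5, 12) = -5
B (MAX): max(-10, -6, -5) = -5
L (MIN): min(-7, 8, 7) = -7
M (MIN): min(-16, 5, 8) = -16
C (MAX): max(-7, -16) = -7
Root (MIN): min(11, -5, -7) = -7
At Root, MIN picks C (lowest: -7).
At C, MAX picks L (highest: -7).
At L, MIN picks L17 (lowest: -7).
Terminal value -7.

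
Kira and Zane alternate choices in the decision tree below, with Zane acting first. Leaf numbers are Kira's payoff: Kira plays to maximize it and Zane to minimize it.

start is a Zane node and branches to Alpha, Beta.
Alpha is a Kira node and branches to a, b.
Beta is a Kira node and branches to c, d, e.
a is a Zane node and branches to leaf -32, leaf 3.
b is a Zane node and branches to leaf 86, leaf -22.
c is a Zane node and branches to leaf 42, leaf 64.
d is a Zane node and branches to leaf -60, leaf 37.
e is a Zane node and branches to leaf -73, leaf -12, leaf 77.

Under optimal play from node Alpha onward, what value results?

a (Zane): min(-32, 3) = -32
b (Zane): min(86, -22) = -22
Alpha (Kira): max(-32, -22) = -22

-22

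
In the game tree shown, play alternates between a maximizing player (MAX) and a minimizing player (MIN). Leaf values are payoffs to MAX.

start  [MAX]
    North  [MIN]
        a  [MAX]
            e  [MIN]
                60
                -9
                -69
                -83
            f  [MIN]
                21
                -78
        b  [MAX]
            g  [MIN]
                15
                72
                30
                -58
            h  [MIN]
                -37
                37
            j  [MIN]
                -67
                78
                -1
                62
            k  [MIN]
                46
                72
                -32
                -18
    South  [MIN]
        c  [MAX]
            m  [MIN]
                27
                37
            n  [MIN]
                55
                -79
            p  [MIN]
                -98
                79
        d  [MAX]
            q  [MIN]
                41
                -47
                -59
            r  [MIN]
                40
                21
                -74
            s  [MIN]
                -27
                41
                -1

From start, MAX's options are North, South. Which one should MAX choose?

South

e (MIN): min(60, -9, -69, -83) = -83
f (MIN): min(21, -78) = -78
a (MAX): max(-83, -78) = -78
g (MIN): min(15, 72, 30, -58) = -58
h (MIN): min(-37, 37) = -37
j (MIN): min(-67, 78, -1, 62) = -67
k (MIN): min(46, 72, -32, -18) = -32
b (MAX): max(-58, -37, -67, -32) = -32
North (MIN): min(-78, -32) = -78
m (MIN): min(27, 37) = 27
n (MIN): min(55, -79) = -79
p (MIN): min(-98, 79) = -98
c (MAX): max(27, -79, -98) = 27
q (MIN): min(41, -47, -59) = -59
r (MIN): min(40, 21, -74) = -74
s (MIN): min(-27, 41, -1) = -27
d (MAX): max(-59, -74, -27) = -27
South (MIN): min(27, -27) = -27
start (MAX): max(-78, -27) = -27
MAX at start wants the highest of {North=-78, South=-27}, so chooses South.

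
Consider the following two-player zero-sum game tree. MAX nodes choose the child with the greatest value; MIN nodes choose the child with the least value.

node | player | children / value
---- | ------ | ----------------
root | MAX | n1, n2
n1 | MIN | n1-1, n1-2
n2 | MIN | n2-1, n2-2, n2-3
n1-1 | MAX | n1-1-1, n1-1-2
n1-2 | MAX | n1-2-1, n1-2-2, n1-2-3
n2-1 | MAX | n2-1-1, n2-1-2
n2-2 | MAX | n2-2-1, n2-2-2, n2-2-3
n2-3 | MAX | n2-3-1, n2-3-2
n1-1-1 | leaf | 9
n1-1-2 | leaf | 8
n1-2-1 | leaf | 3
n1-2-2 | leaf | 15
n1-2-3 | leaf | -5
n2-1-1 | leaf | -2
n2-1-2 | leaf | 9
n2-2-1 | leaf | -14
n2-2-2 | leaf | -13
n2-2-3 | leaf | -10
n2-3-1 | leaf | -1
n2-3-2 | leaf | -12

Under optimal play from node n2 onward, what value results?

n2-1 (MAX): max(-2, 9) = 9
n2-2 (MAX): max(-14, -13, -10) = -10
n2-3 (MAX): max(-1, -12) = -1
n2 (MIN): min(9, -10, -1) = -10

-10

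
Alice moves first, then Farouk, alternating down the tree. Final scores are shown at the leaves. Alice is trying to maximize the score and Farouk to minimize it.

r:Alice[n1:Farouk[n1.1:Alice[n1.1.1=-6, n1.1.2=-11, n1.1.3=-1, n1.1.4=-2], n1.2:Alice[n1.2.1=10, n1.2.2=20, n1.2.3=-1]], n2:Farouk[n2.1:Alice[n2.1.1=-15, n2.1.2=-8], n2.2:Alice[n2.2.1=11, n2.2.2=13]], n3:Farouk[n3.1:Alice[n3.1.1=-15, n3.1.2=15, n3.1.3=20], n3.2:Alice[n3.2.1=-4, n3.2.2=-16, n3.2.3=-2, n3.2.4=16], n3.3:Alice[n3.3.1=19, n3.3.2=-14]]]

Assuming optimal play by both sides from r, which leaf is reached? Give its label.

n1.1 (Alice): max(-6, -11, -1, -2) = -1
n1.2 (Alice): max(10, 20, -1) = 20
n1 (Farouk): min(-1, 20) = -1
n2.1 (Alice): max(-15, -8) = -8
n2.2 (Alice): max(11, 13) = 13
n2 (Farouk): min(-8, 13) = -8
n3.1 (Alice): max(-15, 15, 20) = 20
n3.2 (Alice): max(-4, -16, -2, 16) = 16
n3.3 (Alice): max(19, -14) = 19
n3 (Farouk): min(20, 16, 19) = 16
r (Alice): max(-1, -8, 16) = 16
At r, Alice picks n3 (highest: 16).
At n3, Farouk picks n3.2 (lowest: 16).
At n3.2, Alice picks n3.2.4 (highest: 16).
Terminal value 16.

n3.2.4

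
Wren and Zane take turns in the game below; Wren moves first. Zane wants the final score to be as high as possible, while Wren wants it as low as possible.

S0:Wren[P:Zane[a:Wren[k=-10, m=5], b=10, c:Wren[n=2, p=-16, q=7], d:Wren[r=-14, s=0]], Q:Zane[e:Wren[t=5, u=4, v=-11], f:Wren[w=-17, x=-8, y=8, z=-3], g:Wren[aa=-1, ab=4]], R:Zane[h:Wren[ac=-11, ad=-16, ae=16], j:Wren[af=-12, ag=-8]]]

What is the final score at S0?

-12

a (Wren): min(-10, 5) = -10
c (Wren): min(2, -16, 7) = -16
d (Wren): min(-14, 0) = -14
P (Zane): max(-10, 10, -16, -14) = 10
e (Wren): min(5, 4, -11) = -11
f (Wren): min(-17, -8, 8, -3) = -17
g (Wren): min(-1, 4) = -1
Q (Zane): max(-11, -17, -1) = -1
h (Wren): min(-11, -16, 16) = -16
j (Wren): min(-12, -8) = -12
R (Zane): max(-16, -12) = -12
S0 (Wren): min(10, -1, -12) = -12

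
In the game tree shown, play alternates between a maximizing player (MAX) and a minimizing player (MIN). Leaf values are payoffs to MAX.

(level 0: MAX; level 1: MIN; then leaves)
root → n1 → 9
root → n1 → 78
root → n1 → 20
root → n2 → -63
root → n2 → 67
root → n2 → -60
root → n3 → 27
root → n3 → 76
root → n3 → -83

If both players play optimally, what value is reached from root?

9

n1 (MIN): min(9, 78, 20) = 9
n2 (MIN): min(-63, 67, -60) = -63
n3 (MIN): min(27, 76, -83) = -83
root (MAX): max(9, -63, -83) = 9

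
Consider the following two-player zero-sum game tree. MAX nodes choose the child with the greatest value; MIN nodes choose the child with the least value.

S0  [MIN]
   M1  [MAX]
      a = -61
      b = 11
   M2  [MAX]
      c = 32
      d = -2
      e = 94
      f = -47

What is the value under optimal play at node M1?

11

M1 (MAX): max(-61, 11) = 11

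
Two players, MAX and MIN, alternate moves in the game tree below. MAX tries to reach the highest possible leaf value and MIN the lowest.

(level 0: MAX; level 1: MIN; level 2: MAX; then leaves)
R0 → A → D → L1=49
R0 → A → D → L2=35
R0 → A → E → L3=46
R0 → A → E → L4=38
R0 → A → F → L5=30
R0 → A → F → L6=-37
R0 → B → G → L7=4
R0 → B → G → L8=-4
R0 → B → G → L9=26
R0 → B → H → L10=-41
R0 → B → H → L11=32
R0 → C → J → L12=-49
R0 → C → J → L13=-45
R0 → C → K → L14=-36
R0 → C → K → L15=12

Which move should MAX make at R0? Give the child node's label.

D (MAX): max(49, 35) = 49
E (MAX): max(46, 38) = 46
F (MAX): max(30, -37) = 30
A (MIN): min(49, 46, 30) = 30
G (MAX): max(4, -4, 26) = 26
H (MAX): max(-41, 32) = 32
B (MIN): min(26, 32) = 26
J (MAX): max(-49, -45) = -45
K (MAX): max(-36, 12) = 12
C (MIN): min(-45, 12) = -45
R0 (MAX): max(30, 26, -45) = 30
MAX at R0 wants the highest of {A=30, B=26, C=-45}, so chooses A.

A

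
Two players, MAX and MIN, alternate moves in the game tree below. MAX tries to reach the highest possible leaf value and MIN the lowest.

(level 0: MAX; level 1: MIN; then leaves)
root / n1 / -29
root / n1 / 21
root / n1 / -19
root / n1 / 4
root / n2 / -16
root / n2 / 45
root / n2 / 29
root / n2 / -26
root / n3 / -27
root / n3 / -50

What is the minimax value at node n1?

n1 (MIN): min(-29, 21, -19, 4) = -29

-29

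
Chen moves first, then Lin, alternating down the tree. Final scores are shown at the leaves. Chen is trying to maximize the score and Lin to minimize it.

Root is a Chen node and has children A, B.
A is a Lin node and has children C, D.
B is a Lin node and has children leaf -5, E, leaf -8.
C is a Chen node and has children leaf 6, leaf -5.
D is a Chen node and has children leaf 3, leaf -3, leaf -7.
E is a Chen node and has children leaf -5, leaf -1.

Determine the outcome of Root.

3

C (Chen): max(6, -5) = 6
D (Chen): max(3, -3, -7) = 3
A (Lin): min(6, 3) = 3
E (Chen): max(-5, -1) = -1
B (Lin): min(-5, -1, -8) = -8
Root (Chen): max(3, -8) = 3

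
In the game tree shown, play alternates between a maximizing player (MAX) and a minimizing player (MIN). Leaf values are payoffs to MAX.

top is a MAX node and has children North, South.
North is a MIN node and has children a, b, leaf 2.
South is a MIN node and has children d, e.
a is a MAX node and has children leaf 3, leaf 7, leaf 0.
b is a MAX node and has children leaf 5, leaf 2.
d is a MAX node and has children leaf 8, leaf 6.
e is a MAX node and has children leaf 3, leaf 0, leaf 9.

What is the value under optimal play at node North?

a (MAX): max(3, 7, 0) = 7
b (MAX): max(5, 2) = 5
North (MIN): min(7, 5, 2) = 2

2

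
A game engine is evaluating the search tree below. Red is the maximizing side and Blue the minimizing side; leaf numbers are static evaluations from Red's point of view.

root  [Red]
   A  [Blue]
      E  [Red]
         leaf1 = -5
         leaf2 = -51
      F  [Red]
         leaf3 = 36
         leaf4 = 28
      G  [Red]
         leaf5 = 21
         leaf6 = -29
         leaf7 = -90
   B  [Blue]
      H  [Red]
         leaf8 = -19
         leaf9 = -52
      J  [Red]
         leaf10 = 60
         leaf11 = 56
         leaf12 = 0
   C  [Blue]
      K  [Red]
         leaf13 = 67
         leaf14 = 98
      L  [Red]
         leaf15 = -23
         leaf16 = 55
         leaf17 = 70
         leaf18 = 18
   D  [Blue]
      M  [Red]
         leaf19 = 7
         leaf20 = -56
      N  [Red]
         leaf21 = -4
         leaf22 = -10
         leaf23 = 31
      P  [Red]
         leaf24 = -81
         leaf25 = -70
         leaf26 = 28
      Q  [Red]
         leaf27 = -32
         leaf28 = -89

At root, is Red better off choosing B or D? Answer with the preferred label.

H (Red): max(-19, -52) = -19
J (Red): max(60, 56, 0) = 60
B (Blue): min(-19, 60) = -19
M (Red): max(7, -56) = 7
N (Red): max(-4, -10, 31) = 31
P (Red): max(-81, -70, 28) = 28
Q (Red): max(-32, -89) = -32
D (Blue): min(7, 31, 28, -32) = -32
Red prefers the higher value; B=-19, D=-32. B is better since -19 > -32.

B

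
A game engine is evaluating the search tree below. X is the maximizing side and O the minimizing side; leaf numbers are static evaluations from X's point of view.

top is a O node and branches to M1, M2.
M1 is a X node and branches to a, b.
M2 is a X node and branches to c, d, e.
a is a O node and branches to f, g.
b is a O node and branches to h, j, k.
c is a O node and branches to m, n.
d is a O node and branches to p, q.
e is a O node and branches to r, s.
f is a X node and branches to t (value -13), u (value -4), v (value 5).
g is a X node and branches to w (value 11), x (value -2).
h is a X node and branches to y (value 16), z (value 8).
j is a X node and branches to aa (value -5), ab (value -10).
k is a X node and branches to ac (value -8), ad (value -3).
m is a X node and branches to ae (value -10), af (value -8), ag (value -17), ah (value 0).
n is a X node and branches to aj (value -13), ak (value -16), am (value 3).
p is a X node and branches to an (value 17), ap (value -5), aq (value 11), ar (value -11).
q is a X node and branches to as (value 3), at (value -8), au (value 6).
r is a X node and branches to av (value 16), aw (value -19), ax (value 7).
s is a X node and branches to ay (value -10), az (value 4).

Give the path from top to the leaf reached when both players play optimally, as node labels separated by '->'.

f (X): max(-13, -4, 5) = 5
g (X): max(11, -2) = 11
a (O): min(5, 11) = 5
h (X): max(16, 8) = 16
j (X): max(-5, -10) = -5
k (X): max(-8, -3) = -3
b (O): min(16, -5, -3) = -5
M1 (X): max(5, -5) = 5
m (X): max(-10, -8, -17, 0) = 0
n (X): max(-13, -16, 3) = 3
c (O): min(0, 3) = 0
p (X): max(17, -5, 11, -11) = 17
q (X): max(3, -8, 6) = 6
d (O): min(17, 6) = 6
r (X): max(16, -19, 7) = 16
s (X): max(-10, 4) = 4
e (O): min(16, 4) = 4
M2 (X): max(0, 6, 4) = 6
top (O): min(5, 6) = 5
At top, O picks M1 (lowest: 5).
At M1, X picks a (highest: 5).
At a, O picks f (lowest: 5).
At f, X picks v (highest: 5).
Terminal value 5.

top -> M1 -> a -> f -> v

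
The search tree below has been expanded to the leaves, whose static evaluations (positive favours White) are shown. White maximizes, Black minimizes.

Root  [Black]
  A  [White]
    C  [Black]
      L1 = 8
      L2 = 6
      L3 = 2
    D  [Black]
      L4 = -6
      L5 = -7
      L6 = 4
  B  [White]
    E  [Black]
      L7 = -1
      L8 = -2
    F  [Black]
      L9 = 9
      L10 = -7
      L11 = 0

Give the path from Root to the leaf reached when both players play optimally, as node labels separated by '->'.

Root -> B -> E -> L8

C (Black): min(8, 6, 2) = 2
D (Black): min(-6, -7, 4) = -7
A (White): max(2, -7) = 2
E (Black): min(-1, -2) = -2
F (Black): min(9, -7, 0) = -7
B (White): max(-2, -7) = -2
Root (Black): min(2, -2) = -2
At Root, Black picks B (lowest: -2).
At B, White picks E (highest: -2).
At E, Black picks L8 (lowest: -2).
Terminal value -2.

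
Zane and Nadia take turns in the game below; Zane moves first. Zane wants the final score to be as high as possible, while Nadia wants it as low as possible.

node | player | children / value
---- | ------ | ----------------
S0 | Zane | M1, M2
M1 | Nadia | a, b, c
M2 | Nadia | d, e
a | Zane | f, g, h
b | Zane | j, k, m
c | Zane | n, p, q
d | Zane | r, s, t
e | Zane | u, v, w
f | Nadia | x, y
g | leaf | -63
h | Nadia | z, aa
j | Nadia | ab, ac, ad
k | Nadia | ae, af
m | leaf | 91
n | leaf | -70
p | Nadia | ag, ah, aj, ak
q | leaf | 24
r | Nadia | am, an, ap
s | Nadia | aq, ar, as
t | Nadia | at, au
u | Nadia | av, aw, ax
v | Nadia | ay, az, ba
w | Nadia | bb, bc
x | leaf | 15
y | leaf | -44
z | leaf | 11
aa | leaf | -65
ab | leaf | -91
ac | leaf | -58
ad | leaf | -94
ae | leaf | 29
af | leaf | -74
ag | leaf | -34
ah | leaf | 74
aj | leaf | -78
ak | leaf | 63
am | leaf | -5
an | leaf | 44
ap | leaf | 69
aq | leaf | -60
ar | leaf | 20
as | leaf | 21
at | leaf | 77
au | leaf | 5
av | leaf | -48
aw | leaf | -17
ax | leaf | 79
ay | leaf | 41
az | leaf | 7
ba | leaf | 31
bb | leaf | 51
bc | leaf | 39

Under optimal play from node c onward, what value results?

p (Nadia): min(-34, 74, -78, 63) = -78
c (Zane): max(-70, -78, 24) = 24

24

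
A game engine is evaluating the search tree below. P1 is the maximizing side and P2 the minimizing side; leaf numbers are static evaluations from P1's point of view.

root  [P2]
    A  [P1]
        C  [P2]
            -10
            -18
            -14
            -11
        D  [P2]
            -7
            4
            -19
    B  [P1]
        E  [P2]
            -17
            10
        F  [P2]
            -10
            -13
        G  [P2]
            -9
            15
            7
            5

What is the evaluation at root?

C (P2): min(-10, -18, -14, -11) = -18
D (P2): min(-7, 4, -19) = -19
A (P1): max(-18, -19) = -18
E (P2): min(-17, 10) = -17
F (P2): min(-10, -13) = -13
G (P2): min(-9, 15, 7, 5) = -9
B (P1): max(-17, -13, -9) = -9
root (P2): min(-18, -9) = -18

-18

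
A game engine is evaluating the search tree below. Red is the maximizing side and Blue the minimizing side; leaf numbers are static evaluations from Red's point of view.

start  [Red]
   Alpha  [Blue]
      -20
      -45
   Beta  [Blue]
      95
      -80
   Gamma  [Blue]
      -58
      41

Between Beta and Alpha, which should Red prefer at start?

Beta (Blue): min(95, -80) = -80
Alpha (Blue): min(-20, -45) = -45
Red prefers the higher value; Beta=-80, Alpha=-45. Alpha is better since -45 > -80.

Alpha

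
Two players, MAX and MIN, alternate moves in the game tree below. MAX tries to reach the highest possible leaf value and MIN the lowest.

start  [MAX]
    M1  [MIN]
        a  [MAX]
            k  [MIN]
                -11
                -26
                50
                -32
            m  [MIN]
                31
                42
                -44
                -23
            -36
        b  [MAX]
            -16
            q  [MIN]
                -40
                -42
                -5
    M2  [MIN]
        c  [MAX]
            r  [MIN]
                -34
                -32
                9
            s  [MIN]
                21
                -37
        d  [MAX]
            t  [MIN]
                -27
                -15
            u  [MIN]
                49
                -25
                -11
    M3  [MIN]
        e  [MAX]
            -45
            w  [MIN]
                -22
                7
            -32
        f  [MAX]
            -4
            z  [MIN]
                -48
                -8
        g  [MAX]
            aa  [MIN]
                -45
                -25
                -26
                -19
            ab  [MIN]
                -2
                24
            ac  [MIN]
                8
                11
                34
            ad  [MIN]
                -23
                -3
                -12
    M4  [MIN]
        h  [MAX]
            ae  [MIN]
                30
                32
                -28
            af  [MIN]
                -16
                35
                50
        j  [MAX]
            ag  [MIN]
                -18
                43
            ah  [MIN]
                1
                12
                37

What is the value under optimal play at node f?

z (MIN): min(-48, -8) = -48
f (MAX): max(-4, -48) = -4

-4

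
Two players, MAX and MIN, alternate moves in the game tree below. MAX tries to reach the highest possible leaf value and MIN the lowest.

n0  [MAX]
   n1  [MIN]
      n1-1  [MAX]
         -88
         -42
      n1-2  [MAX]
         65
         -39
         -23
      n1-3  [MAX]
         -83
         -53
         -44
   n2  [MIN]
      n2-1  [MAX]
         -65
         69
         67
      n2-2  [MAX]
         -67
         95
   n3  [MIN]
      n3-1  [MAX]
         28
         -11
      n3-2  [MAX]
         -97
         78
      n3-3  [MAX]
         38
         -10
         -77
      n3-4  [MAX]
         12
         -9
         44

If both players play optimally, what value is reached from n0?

n1-1 (MAX): max(-88, -42) = -42
n1-2 (MAX): max(65, -39, -23) = 65
n1-3 (MAX): max(-83, -53, -44) = -44
n1 (MIN): min(-42, 65, -44) = -44
n2-1 (MAX): max(-65, 69, 67) = 69
n2-2 (MAX): max(-67, 95) = 95
n2 (MIN): min(69, 95) = 69
n3-1 (MAX): max(28, -11) = 28
n3-2 (MAX): max(-97, 78) = 78
n3-3 (MAX): max(38, -10, -77) = 38
n3-4 (MAX): max(12, -9, 44) = 44
n3 (MIN): min(28, 78, 38, 44) = 28
n0 (MAX): max(-44, 69, 28) = 69

69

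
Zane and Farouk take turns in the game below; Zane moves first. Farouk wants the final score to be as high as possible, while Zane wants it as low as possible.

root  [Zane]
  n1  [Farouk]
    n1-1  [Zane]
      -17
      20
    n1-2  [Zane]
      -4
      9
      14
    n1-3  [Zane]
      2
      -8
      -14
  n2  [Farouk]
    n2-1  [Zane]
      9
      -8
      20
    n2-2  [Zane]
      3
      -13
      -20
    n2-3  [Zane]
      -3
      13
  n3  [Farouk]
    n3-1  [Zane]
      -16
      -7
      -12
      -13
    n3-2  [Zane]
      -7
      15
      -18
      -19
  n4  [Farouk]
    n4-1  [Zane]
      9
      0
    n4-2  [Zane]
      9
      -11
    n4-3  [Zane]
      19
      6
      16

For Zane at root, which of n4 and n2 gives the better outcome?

n4-1 (Zane): min(9, 0) = 0
n4-2 (Zane): min(9, -11) = -11
n4-3 (Zane): min(19, 6, 16) = 6
n4 (Farouk): max(0, -11, 6) = 6
n2-1 (Zane): min(9, -8, 20) = -8
n2-2 (Zane): min(3, -13, -20) = -20
n2-3 (Zane): min(-3, 13) = -3
n2 (Farouk): max(-8, -20, -3) = -3
Zane prefers the lower value; n4=6, n2=-3. n2 is better since -3 < 6.

n2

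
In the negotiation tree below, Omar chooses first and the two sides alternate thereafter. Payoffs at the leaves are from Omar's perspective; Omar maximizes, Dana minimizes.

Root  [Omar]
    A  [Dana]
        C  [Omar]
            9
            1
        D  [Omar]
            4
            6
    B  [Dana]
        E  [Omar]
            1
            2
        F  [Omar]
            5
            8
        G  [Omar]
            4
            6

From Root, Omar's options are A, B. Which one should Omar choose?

C (Omar): max(9, 1) = 9
D (Omar): max(4, 6) = 6
A (Dana): min(9, 6) = 6
E (Omar): max(1, 2) = 2
F (Omar): max(5, 8) = 8
G (Omar): max(4, 6) = 6
B (Dana): min(2, 8, 6) = 2
Root (Omar): max(6, 2) = 6
Omar at Root wants the highest of {A=6, B=2}, so chooses A.

A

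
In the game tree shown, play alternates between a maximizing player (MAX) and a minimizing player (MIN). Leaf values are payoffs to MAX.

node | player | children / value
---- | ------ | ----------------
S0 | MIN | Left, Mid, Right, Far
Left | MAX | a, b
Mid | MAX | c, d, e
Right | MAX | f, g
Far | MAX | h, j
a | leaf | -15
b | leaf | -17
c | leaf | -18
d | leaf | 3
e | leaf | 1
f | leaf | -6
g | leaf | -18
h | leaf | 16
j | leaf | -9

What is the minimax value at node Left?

Left (MAX): max(-15, -17) = -15

-15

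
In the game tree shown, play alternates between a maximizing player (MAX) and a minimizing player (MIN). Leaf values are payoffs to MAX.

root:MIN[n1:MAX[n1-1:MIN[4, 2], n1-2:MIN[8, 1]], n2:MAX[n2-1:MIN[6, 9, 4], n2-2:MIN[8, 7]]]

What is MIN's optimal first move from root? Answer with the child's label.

n1

n1-1 (MIN): min(4, 2) = 2
n1-2 (MIN): min(8, 1) = 1
n1 (MAX): max(2, 1) = 2
n2-1 (MIN): min(6, 9, 4) = 4
n2-2 (MIN): min(8, 7) = 7
n2 (MAX): max(4, 7) = 7
root (MIN): min(2, 7) = 2
MIN at root wants the lowest of {n1=2, n2=7}, so chooses n1.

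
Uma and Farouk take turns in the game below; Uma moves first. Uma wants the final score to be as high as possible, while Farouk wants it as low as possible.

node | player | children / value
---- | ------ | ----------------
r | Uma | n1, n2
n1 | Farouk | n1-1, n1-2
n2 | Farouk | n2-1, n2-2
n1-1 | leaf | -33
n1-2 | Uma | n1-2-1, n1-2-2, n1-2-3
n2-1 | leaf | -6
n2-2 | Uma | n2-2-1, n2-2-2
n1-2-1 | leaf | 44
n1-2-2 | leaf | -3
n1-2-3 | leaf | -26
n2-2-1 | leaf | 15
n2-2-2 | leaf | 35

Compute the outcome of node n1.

n1-2 (Uma): max(44, -3, -26) = 44
n1 (Farouk): min(-33, 44) = -33

-33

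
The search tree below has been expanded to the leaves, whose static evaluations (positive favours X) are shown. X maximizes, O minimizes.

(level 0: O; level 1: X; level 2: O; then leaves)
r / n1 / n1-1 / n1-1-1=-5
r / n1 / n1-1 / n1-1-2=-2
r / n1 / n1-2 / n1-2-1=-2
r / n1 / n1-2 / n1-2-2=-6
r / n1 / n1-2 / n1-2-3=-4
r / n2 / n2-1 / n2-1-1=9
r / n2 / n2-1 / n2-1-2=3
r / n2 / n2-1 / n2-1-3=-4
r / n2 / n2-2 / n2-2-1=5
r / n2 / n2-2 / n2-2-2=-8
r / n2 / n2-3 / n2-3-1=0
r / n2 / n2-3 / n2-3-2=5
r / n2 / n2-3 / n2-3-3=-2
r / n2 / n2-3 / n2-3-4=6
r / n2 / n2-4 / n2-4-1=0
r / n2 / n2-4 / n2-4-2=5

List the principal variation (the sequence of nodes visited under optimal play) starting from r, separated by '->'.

r -> n1 -> n1-1 -> n1-1-1

n1-1 (O): min(-5, -2) = -5
n1-2 (O): min(-2, -6, -4) = -6
n1 (X): max(-5, -6) = -5
n2-1 (O): min(9, 3, -4) = -4
n2-2 (O): min(5, -8) = -8
n2-3 (O): min(0, 5, -2, 6) = -2
n2-4 (O): min(0, 5) = 0
n2 (X): max(-4, -8, -2, 0) = 0
r (O): min(-5, 0) = -5
At r, O picks n1 (lowest: -5).
At n1, X picks n1-1 (highest: -5).
At n1-1, O picks n1-1-1 (lowest: -5).
Terminal value -5.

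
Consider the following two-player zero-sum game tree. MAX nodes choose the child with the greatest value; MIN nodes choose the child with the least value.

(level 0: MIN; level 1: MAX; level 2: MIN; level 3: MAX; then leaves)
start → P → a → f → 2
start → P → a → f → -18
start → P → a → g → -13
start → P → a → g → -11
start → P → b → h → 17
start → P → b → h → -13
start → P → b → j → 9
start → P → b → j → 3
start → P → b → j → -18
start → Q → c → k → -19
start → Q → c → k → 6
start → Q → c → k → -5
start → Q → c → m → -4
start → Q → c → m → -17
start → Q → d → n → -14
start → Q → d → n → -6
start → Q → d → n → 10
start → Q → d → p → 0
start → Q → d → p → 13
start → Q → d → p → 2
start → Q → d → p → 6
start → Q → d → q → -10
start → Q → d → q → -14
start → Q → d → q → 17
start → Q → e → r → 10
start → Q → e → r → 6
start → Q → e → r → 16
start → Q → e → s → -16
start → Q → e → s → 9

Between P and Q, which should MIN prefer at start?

P

f (MAX): max(2, -18) = 2
g (MAX): max(-13, -11) = -11
a (MIN): min(2, -11) = -11
h (MAX): max(17, -13) = 17
j (MAX): max(9, 3, -18) = 9
b (MIN): min(17, 9) = 9
P (MAX): max(-11, 9) = 9
k (MAX): max(-19, 6, -5) = 6
m (MAX): max(-4, -17) = -4
c (MIN): min(6, -4) = -4
n (MAX): max(-14, -6, 10) = 10
p (MAX): max(0, 13, 2, 6) = 13
q (MAX): max(-10, -14, 17) = 17
d (MIN): min(10, 13, 17) = 10
r (MAX): max(10, 6, 16) = 16
s (MAX): max(-16, 9) = 9
e (MIN): min(16, 9) = 9
Q (MAX): max(-4, 10, 9) = 10
MIN prefers the lower value; P=9, Q=10. P is better since 9 < 10.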